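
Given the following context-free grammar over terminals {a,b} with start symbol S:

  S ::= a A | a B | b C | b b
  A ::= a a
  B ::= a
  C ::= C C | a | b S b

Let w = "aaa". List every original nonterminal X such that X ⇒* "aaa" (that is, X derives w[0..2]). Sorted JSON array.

CNF form of G:
  S -> T0 A | T0 B | T1 C | T1 T1
  A -> T0 T0
  B -> a
  C -> C C | T1 X2 | a
  T0 -> a
  T1 -> b
  X2 -> S T1

CYK fill — only the sub-triangle for w[0..2]:
  [0..0]={B,C,T0}  "a"  orig:{B,C}
  [1..1]={B,C,T0}  "a"  orig:{B,C}
  [2..2]={B,C,T0}  "a"  orig:{B,C}
  [0..1]={A,C,S}  "aa"
  [1..2]={A,C,S}  "aa"
  [0..2]={C,S}  "aaa"

Original NTs in T[0,2] deriving "aaa": ["C", "S"]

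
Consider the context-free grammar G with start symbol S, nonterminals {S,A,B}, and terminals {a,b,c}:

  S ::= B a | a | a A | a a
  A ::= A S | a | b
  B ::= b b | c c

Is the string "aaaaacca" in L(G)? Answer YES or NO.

CNF form of G:
  S -> B T2 | T2 A | T2 T2 | a
  A -> A S | a | b
  B -> T0 T0 | T1 T1
  T0 -> b
  T1 -> c
  T2 -> a

Fill CYK table bottom-up:
  [0..0]={A,S,T2}  "a"  orig:{A,S}
  [1..1]={A,S,T2}  "a"  orig:{A,S}
  [2..2]={A,S,T2}  "a"  orig:{A,S}
  [3..3]={A,S,T2}  "a"  orig:{A,S}
  [4..4]={A,S,T2}  "a"  orig:{A,S}
  [5..5]={T1}  "c"  orig:{}
  [6..6]={T1}  "c"  orig:{}
  [7..7]={A,S,T2}  "a"  orig:{A,S}
  [0..1]={A,S}  "aa"
  [1..2]={A,S}  "aa"
  [2..3]={A,S}  "aa"
  [3..4]={A,S}  "aa"
  [4..5]=∅  "ac"
  [5..6]={B}  "cc"
  [6..7]=∅  "ca"
  [0..2]={A,S}  "aaa"
  [1..3]={A,S}  "aaa"
  [2..4]={A,S}  "aaa"
  [3..5]=∅  "aac"
  [4..6]=∅  "acc"
  [5..7]={S}  "cca"
  [0..3]={A,S}  "aaaa"
  [1..4]={A,S}  "aaaa"
  [2..5]=∅  "aaac"
  [3..6]=∅  "aacc"
  [4..7]={A}  "acca"
  [0..4]={A,S}  "aaaaa"
  [1..5]=∅  "aaaac"
  [2..6]=∅  "aaacc"
  [3..7]={A,S}  "aacca"
  [0..5]=∅  "aaaaac"
  [1..6]=∅  "aaaacc"
  [2..7]={A,S}  "aaacca"
  [0..6]=∅  "aaaaacc"
  [1..7]={A,S}  "aaaacca"
  [0..7]={A,S}  "aaaaacca"

S ∈ T[0,7] ⇒ YES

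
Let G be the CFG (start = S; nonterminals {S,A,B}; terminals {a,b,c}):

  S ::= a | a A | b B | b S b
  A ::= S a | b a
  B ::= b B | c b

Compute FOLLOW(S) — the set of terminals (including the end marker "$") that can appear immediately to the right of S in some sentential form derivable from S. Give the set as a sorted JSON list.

FIRST sets, iterate to fixpoint:
pass 1:
  A via A→b a: +{b}
  B via B→b B: +{b}
  B via B→c b: +{c}
  S via S→a: +{a}
  S via S→b B: +{b}
  FIRST(S)={a,b}  FIRST(A)={b}  FIRST(B)={b,c}
pass 2:
  A via A→S a: +{a}
  FIRST(S)={a,b}  FIRST(A)={a,b}  FIRST(B)={b,c}
pass 3: — fixpoint
  FIRST(S)={a,b}  FIRST(A)={a,b}  FIRST(B)={b,c}

FOLLOW iteration:
initialize: $ ∈ FOLLOW(S)
round 1:
  A→S a: FOLLOW(S) ⊇ FIRST(a) = {a}; new: +{a}
  S→a A: FOLLOW(A) ⊇ FOLLOW(S) ⊇ {$,a}; new: +{$,a}
  S→b B: FOLLOW(B) ⊇ FOLLOW(S) ⊇ {$,a}; new: +{$,a}
  S→b S b: FOLLOW(S) ⊇ FIRST(b) = {b}; new: +{b}
  FOLLOW[S]={$,a,b}  FOLLOW[A]={$,a}  FOLLOW[B]={$,a}
round 2:
  S→a A: FOLLOW(A) ⊇ FOLLOW(S) ⊇ {$,a,b}; new: +{b}
  S→b B: FOLLOW(B) ⊇ FOLLOW(S) ⊇ {$,a,b}; new: +{b}
  FOLLOW[S]={$,a,b}  FOLLOW[A]={$,a,b}  FOLLOW[B]={$,a,b}
round 3: (no change)
  FOLLOW[S]={$,a,b}  FOLLOW[A]={$,a,b}  FOLLOW[B]={$,a,b}

FOLLOW(S) = ["$", "a", "b"]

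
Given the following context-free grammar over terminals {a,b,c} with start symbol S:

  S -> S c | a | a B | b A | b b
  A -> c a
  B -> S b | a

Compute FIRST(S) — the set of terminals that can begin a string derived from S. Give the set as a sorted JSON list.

FIRST sets, iterate to fixpoint:
iter 1:
  A via A→c a: +{c}
  B via B→a: +{a}
  S via S→a: +{a}
  S via S→b A: +{b}
  S: {a,b}  A: {c}  B: {a}
iter 2:
  B via B→S b: +{b}
  S: {a,b}  A: {c}  B: {a,b}
iter 3: done
  S: {a,b}  A: {c}  B: {a,b}

FIRST(S) = ["a", "b"]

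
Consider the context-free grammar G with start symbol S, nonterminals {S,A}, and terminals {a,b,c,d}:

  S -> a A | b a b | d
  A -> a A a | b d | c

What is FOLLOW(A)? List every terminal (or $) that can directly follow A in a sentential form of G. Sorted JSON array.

FIRST iteration:
iter 1:
  A via A→a A a: +{a}
  A via A→b d: +{b}
  A via A→c: +{c}
  S via S→a A: +{a}
  S via S→b a b: +{b}
  S via S→d: +{d}
  FIRST[S]={a,b,d}  FIRST[A]={a,b,c}
iter 2: — fixpoint
  FIRST[S]={a,b,d}  FIRST[A]={a,b,c}

FOLLOW iteration:
FOLLOW(S) := {$}
round 1:
  A→a A a: FOLLOW(A) ⊇ FIRST(a) = {a}; new: +{a}
  S→a A: FOLLOW(A) ⊇ FOLLOW(S) ⊇ {$}; new: +{$}
  FOLLOW[S]={$}  FOLLOW[A]={$,a}
round 2: (no change)
  FOLLOW[S]={$}  FOLLOW[A]={$,a}

FOLLOW(A) = ["$", "a"]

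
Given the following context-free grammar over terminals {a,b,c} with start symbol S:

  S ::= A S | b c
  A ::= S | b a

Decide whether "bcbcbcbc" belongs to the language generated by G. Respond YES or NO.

CNF form of G:
  S -> A S | T0 T2
  A -> A S | T0 T1 | T0 T2
  T0 -> b
  T1 -> a
  T2 -> c

CYK table (by increasing span):
  [0..0]={T0}  "b"  orig:{}
  [1..1]={T2}  "c"  orig:{}
  [2..2]={T0}  "b"  orig:{}
  [3..3]={T2}  "c"  orig:{}
  [4..4]={T0}  "b"  orig:{}
  [5..5]={T2}  "c"  orig:{}
  [6..6]={T0}  "b"  orig:{}
  [7..7]={T2}  "c"  orig:{}
  [0..1]={A,S}  "bc"
  [1..2]=∅  "cb"
  [2..3]={A,S}  "bc"
  [3..4]=∅  "cb"
  [4..5]={A,S}  "bc"
  [5..6]=∅  "cb"
  [6..7]={A,S}  "bc"
  [0..2]=∅  "bcb"
  [1..3]=∅  "cbc"
  [2..4]=∅  "bcb"
  [3..5]=∅  "cbc"
  [4..6]=∅  "bcb"
  [5..7]=∅  "cbc"
  [0..3]={A,S}  "bcbc"
  [1..4]=∅  "cbcb"
  [2..5]={A,S}  "bcbc"
  [3..6]=∅  "cbcb"
  [4..7]={A,S}  "bcbc"
  [0..4]=∅  "bcbcb"
  [1..5]=∅  "cbcbc"
  [2..6]=∅  "bcbcb"
  [3..7]=∅  "cbcbc"
  [0..5]={A,S}  "bcbcbc"
  [1..6]=∅  "cbcbcb"
  [2..7]={A,S}  "bcbcbc"
  [0..6]=∅  "bcbcbcb"
  [1..7]=∅  "cbcbcbc"
  [0..7]={A,S}  "bcbcbcbc"

S ∈ T[0,7] ⇒ YES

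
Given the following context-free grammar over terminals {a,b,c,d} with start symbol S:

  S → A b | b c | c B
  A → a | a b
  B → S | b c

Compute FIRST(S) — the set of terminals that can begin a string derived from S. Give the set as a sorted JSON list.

Compute FIRST by fixpoint:
iter 1:
  A via A→a: +{a}
  B via B→b c: +{b}
  S via S→A b: +{a}
  S via S→b c: +{b}
  S via S→c B: +{c}
  S: {a,b,c}  A: {a}  B: {b}
iter 2:
  B via B→S: +{a,c}
  S: {a,b,c}  A: {a}  B: {a,b,c}
iter 3: — fixpoint
  S: {a,b,c}  A: {a}  B: {a,b,c}

FIRST(S) = ["a", "b", "c"]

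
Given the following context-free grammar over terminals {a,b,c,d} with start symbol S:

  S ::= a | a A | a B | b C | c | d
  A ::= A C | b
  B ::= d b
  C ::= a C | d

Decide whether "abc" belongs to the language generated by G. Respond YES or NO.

Convert to CNF:
  S -> T1 C | T2 A | T2 B | a | c | d
  A -> A C | b
  B -> T0 T1
  C -> T2 C | d
  T0 -> d
  T1 -> b
  T2 -> a

Fill CYK table bottom-up:
  [0..0]={S,T2}  "a"  orig:{S}
  [1..1]={A,T1}  "b"  orig:{A}
  [2..2]={S}  "c"
  [0..1]={S}  "ab"
  [1..2]=∅  "bc"
  [0..2]=∅  "abc"

S ∉ T[0,2] ⇒ NO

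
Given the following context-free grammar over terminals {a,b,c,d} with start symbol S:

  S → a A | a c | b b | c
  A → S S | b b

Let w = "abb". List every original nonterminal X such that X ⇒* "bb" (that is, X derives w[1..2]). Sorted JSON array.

CNF form of G:
  S -> T0 T0 | T1 A | T1 T2 | c
  A -> S S | T0 T0
  T0 -> b
  T1 -> a
  T2 -> c

CYK fill, restricted to cells inside w[1..2]:
  T[1,1] 'b' = {T0}  orig:{}
  T[2,2] 'b' = {T0}  orig:{}
  T[1,2] 'bb' = {A,S}

Original NTs in T[1,2] deriving "bb": ["A", "S"]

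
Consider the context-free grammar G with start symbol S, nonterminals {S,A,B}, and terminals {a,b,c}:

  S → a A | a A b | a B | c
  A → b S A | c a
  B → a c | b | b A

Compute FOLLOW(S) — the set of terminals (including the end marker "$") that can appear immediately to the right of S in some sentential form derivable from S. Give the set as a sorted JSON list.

FIRST sets, iterate to fixpoint:
round 1:
  A via A→b S A: +{b}
  A via A→c a: +{c}
  B via B→a c: +{a}
  B via B→b: +{b}
  S via S→a A: +{a}
  S via S→c: +{c}
  S: {a,c}  A: {b,c}  B: {a,b}
round 2: — fixpoint
  S: {a,c}  A: {b,c}  B: {a,b}

FOLLOW iteration:
FOLLOW(S) := {$}
iter 1:
  A→b S A: FOLLOW(S) ⊇ FIRST(A) = {b,c}; new: +{b,c}
  S→a A: FOLLOW(A) ⊇ FOLLOW(S) ⊇ {$,b,c}; new: +{$,b,c}
  S→a B: FOLLOW(B) ⊇ FOLLOW(S) ⊇ {$,b,c}; new: +{$,b,c}
  S: {$,b,c}  A: {$,b,c}  B: {$,b,c}
iter 2: done
  S: {$,b,c}  A: {$,b,c}  B: {$,b,c}

FOLLOW(S) = ["$", "b", "c"]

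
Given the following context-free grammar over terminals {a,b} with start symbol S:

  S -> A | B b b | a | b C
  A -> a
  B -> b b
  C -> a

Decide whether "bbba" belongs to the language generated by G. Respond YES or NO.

CNF form of G:
  S -> B X1 | T0 C | a
  A -> a
  B -> T0 T0
  C -> a
  T0 -> b
  X1 -> T0 T0

CYK table (by increasing span):
  cell(0,0) b: {T0}  orig:{}
  cell(1,1) b: {T0}  orig:{}
  cell(2,2) b: {T0}  orig:{}
  cell(3,3) a: {A,C,S}
  cell(0,1) bb: {B,X1}  orig:{B}
  cell(1,2) bb: {B,X1}  orig:{B}
  cell(2,3) ba: {S}
  cell(0,2) bbb: ∅
  cell(1,3) bba: ∅
  cell(0,3) bbba: ∅

S ∉ T[0,3] ⇒ NO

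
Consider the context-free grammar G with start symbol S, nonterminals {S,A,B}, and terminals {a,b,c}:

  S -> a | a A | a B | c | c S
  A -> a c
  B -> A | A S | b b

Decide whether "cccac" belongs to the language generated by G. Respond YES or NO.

Convert to CNF:
  S -> T0 A | T0 B | T1 S | a | c
  A -> T0 T1
  B -> A S | T0 T1 | T2 T2
  T0 -> a
  T1 -> c
  T2 -> b

CYK fill:
  T[0,0] 'c' = {S,T1}  orig:{S}
  T[1,1] 'c' = {S,T1}  orig:{S}
  T[2,2] 'c' = {S,T1}  orig:{S}
  T[3,3] 'a' = {S,T0}  orig:{S}
  T[4,4] 'c' = {S,T1}  orig:{S}
  T[0,1] 'cc' = {S}
  T[1,2] 'cc' = {S}
  T[2,3] 'ca' = {S}
  T[3,4] 'ac' = {A,B}
  T[0,2] 'ccc' = {S}
  T[1,3] 'cca' = {S}
  T[2,4] 'cac' = ∅
  T[0,3] 'ccca' = {S}
  T[1,4] 'ccac' = ∅
  T[0,4] 'cccac' = ∅

S ∉ T[0,4] ⇒ NO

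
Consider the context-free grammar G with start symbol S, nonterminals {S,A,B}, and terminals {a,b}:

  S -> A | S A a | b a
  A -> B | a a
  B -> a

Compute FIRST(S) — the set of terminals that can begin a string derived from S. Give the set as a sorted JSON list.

Compute FIRST by fixpoint:
pass 1:
  A via A→a a: +{a}
  B via B→a: +{a}
  S via S→A: +{a}
  S via S→b a: +{b}
  FIRST[S]={a,b}  FIRST[A]={a}  FIRST[B]={a}
pass 2: done
  FIRST[S]={a,b}  FIRST[A]={a}  FIRST[B]={a}

FIRST(S) = ["a", "b"]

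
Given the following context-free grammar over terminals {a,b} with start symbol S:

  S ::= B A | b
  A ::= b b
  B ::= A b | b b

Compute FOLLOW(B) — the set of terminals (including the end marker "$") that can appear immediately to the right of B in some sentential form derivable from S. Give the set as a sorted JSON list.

Compute FIRST by fixpoint:
[1]
  A via A→b b: +{b}
  B via B→A b: +{b}
  S via S→B A: +{b}
  FIRST(S)={b}  FIRST(A)={b}  FIRST(B)={b}
[2] done
  FIRST(S)={b}  FIRST(A)={b}  FIRST(B)={b}

FOLLOW iteration:
FOLLOW(S) := {$}
iter 1:
  B→A b: FOLLOW(A) ⊇ FIRST(b) = {b}; new: +{b}
  S→B A: FOLLOW(B) ⊇ FIRST(A) = {b}; new: +{b}
  S→B A: FOLLOW(A) ⊇ FOLLOW(S) ⊇ {$}; new: +{$}
  S: {$}  A: {$,b}  B: {b}
iter 2: — fixpoint
  S: {$}  A: {$,b}  B: {b}

FOLLOW(B) = ["b"]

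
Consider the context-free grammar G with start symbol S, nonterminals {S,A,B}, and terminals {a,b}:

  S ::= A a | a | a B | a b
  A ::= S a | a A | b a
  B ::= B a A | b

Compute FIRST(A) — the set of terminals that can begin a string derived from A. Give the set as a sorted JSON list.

Compute FIRST by fixpoint:
iter 1:
  A via A→a A: +{a}
  A via A→b a: +{b}
  B via B→b: +{b}
  S via S→A a: +{a,b}
  FIRST(S)={a,b}  FIRST(A)={a,b}  FIRST(B)={b}
iter 2: done
  FIRST(S)={a,b}  FIRST(A)={a,b}  FIRST(B)={b}

FIRST(A) = ["a", "b"]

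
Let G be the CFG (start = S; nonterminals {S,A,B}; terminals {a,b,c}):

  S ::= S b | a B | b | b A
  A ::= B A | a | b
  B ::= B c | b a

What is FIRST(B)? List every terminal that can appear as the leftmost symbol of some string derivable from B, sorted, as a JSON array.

FIRST sets, iterate to fixpoint:
iter 1:
  A via A→a: +{a}
  A via A→b: +{b}
  B via B→b a: +{b}
  S via S→a B: +{a}
  S via S→b: +{b}
  FIRST(S)={a,b}  FIRST(A)={a,b}  FIRST(B)={b}
iter 2: (stable)
  FIRST(S)={a,b}  FIRST(A)={a,b}  FIRST(B)={b}

FIRST(B) = ["b"]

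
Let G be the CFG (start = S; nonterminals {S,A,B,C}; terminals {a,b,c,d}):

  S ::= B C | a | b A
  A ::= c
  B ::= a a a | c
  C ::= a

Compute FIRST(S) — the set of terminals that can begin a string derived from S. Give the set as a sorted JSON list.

FIRST iteration:
pass 1:
  A via A→c: +{c}
  B via B→a a a: +{a}
  B via B→c: +{c}
  C via C→a: +{a}
  S via S→B C: +{a,c}
  S via S→b A: +{b}
  FIRST(S)={a,b,c}  FIRST(A)={c}  FIRST(B)={a,c}  FIRST(C)={a}
pass 2: (stable)
  FIRST(S)={a,b,c}  FIRST(A)={c}  FIRST(B)={a,c}  FIRST(C)={a}

FIRST(S) = ["a", "b", "c"]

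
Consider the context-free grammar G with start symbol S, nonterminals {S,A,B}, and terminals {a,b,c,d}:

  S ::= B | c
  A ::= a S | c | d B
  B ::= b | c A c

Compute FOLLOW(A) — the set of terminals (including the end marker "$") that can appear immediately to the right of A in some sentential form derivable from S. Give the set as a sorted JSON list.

FIRST sets, iterate to fixpoint:
round 1:
  A via A→a S: +{a}
  A via A→c: +{c}
  A via A→d B: +{d}
  B via B→b: +{b}
  B via B→c A c: +{c}
  S via S→B: +{b,c}
  FIRST(S)={b,c}  FIRST(A)={a,c,d}  FIRST(B)={b,c}
round 2: done
  FIRST(S)={b,c}  FIRST(A)={a,c,d}  FIRST(B)={b,c}

FOLLOW iteration:
seed FOLLOW(S) with $
round 1:
  B→c A c: FOLLOW(A) ⊇ FIRST(c) = {c}; new: +{c}
  S→B: FOLLOW(B) ⊇ FOLLOW(S) ⊇ {$}; new: +{$}
  FOLLOW(S)={$}  FOLLOW(A)={c}  FOLLOW(B)={$}
round 2:
  A→a S: FOLLOW(S) ⊇ FOLLOW(A) ⊇ {c}; new: +{c}
  A→d B: FOLLOW(B) ⊇ FOLLOW(A) ⊇ {c}; new: +{c}
  FOLLOW(S)={$,c}  FOLLOW(A)={c}  FOLLOW(B)={$,c}
round 3: (no change)
  FOLLOW(S)={$,c}  FOLLOW(A)={c}  FOLLOW(B)={$,c}

FOLLOW(A) = ["c"]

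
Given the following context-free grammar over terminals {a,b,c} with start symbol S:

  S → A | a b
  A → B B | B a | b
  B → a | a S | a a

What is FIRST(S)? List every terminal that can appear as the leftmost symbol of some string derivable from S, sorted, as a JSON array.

FIRST sets, iterate to fixpoint:
[1]
  A via A→b: +{b}
  B via B→a: +{a}
  S via S→A: +{b}
  S via S→a b: +{a}
  FIRST[S]={a,b}  FIRST[A]={b}  FIRST[B]={a}
[2]
  A via A→B B: +{a}
  FIRST[S]={a,b}  FIRST[A]={a,b}  FIRST[B]={a}
[3] done
  FIRST[S]={a,b}  FIRST[A]={a,b}  FIRST[B]={a}

FIRST(S) = ["a", "b"]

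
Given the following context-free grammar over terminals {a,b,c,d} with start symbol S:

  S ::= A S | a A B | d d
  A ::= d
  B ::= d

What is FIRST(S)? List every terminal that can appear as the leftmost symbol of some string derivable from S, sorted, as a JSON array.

FIRST iteration:
iter 1:
  A via A→d: +{d}
  B via B→d: +{d}
  S via S→A S: +{d}
  S via S→a A B: +{a}
  FIRST(S)={a,d}  FIRST(A)={d}  FIRST(B)={d}
iter 2: — fixpoint
  FIRST(S)={a,d}  FIRST(A)={d}  FIRST(B)={d}

FIRST(S) = ["a", "d"]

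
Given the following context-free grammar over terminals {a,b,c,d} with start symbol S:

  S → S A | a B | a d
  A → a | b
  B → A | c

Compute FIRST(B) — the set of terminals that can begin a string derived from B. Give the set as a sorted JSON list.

FIRST iteration:
[1]
  A via A→a: +{a}
  A via A→b: +{b}
  B via B→A: +{a,b}
  B via B→c: +{c}
  S via S→a B: +{a}
  S: {a}  A: {a,b}  B: {a,b,c}
[2] — fixpoint
  S: {a}  A: {a,b}  B: {a,b,c}

FIRST(B) = ["a", "b", "c"]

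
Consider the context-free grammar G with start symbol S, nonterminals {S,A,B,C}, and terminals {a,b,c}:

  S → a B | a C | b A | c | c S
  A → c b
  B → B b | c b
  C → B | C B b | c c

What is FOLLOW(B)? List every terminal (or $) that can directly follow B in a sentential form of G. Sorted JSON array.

Compute FIRST by fixpoint:
iter 1:
  A via A→c b: +{c}
  B via B→c b: +{c}
  C via C→B: +{c}
  S via S→a B: +{a}
  S via S→b A: +{b}
  S via S→c: +{c}
  FIRST[S]={a,b,c}  FIRST[A]={c}  FIRST[B]={c}  FIRST[C]={c}
iter 2: (stable)
  FIRST[S]={a,b,c}  FIRST[A]={c}  FIRST[B]={c}  FIRST[C]={c}

FOLLOW iteration:
initialize: $ ∈ FOLLOW(S)
[1]
  B→B b: FOLLOW(B) ⊇ FIRST(b) = {b}; new: +{b}
  C→C B b: FOLLOW(C) ⊇ FIRST(B) = {c}; new: +{c}
  S→a B: FOLLOW(B) ⊇ FOLLOW(S) ⊇ {$}; new: +{$}
  S→a C: FOLLOW(C) ⊇ FOLLOW(S) ⊇ {$}; new: +{$}
  S→b A: FOLLOW(A) ⊇ FOLLOW(S) ⊇ {$}; new: +{$}
  FOLLOW(S)={$}  FOLLOW(A)={$}  FOLLOW(B)={$,b}  FOLLOW(C)={$,c}
[2]
  C→B: FOLLOW(B) ⊇ FOLLOW(C) ⊇ {$,c}; new: +{c}
  FOLLOW(S)={$}  FOLLOW(A)={$}  FOLLOW(B)={$,b,c}  FOLLOW(C)={$,c}
[3] — fixpoint
  FOLLOW(S)={$}  FOLLOW(A)={$}  FOLLOW(B)={$,b,c}  FOLLOW(C)={$,c}

FOLLOW(B) = ["$", "b", "c"]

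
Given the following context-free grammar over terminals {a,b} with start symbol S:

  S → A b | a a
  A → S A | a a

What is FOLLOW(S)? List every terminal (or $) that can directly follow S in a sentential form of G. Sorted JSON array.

FIRST iteration:
[1]
  A via A→a a: +{a}
  S via S→A b: +{a}
  FIRST[S]={a}  FIRST[A]={a}
[2] — fixpoint
  FIRST[S]={a}  FIRST[A]={a}

Compute FOLLOW by fixpoint:
seed FOLLOW(S) with $
[1]
  A→S A: FOLLOW(S) ⊇ FIRST(A) = {a}; new: +{a}
  S→A b: FOLLOW(A) ⊇ FIRST(b) = {b}; new: +{b}
  FOLLOW[S]={$,a}  FOLLOW[A]={b}
[2] done
  FOLLOW[S]={$,a}  FOLLOW[A]={b}

FOLLOW(S) = ["$", "a"]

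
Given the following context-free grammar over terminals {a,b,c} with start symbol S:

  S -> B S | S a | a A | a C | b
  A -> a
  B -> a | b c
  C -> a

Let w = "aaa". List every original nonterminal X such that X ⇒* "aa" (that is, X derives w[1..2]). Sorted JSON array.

Convert to CNF:
  S -> B S | S T2 | T2 A | T2 C | b
  A -> a
  B -> T0 T1 | a
  C -> a
  T0 -> b
  T1 -> c
  T2 -> a

Fill CYK table bottom-up, restricted to cells inside w[1..2]:
  cell(1,1) a: {A,B,C,T2}  orig:{A,B,C}
  cell(2,2) a: {A,B,C,T2}  orig:{A,B,C}
  cell(1,2) aa: {S}

Original NTs in T[1,2] deriving "aa": ["S"]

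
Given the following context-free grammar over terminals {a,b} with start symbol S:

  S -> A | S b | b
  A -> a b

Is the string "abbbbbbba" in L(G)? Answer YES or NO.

Convert to CNF:
  S -> S T1 | T0 T1 | b
  A -> T0 T1
  T0 -> a
  T1 -> b

CYK fill:
  [0..0]={T0}  "a"  orig:{}
  [1..1]={S,T1}  "b"  orig:{S}
  [2..2]={S,T1}  "b"  orig:{S}
  [3..3]={S,T1}  "b"  orig:{S}
  [4..4]={S,T1}  "b"  orig:{S}
  [5..5]={S,T1}  "b"  orig:{S}
  [6..6]={S,T1}  "b"  orig:{S}
  [7..7]={S,T1}  "b"  orig:{S}
  [8..8]={T0}  "a"  orig:{}
  [0..1]={A,S}  "ab"
  [1..2]={S}  "bb"
  [2..3]={S}  "bb"
  [3..4]={S}  "bb"
  [4..5]={S}  "bb"
  [5..6]={S}  "bb"
  [6..7]={S}  "bb"
  [7..8]=∅  "ba"
  [0..2]={S}  "abb"
  [1..3]={S}  "bbb"
  [2..4]={S}  "bbb"
  [3..5]={S}  "bbb"
  [4..6]={S}  "bbb"
  [5..7]={S}  "bbb"
  [6..8]=∅  "bba"
  [0..3]={S}  "abbb"
  [1..4]={S}  "bbbb"
  [2..5]={S}  "bbbb"
  [3..6]={S}  "bbbb"
  [4..7]={S}  "bbbb"
  [5..8]=∅  "bbba"
  [0..4]={S}  "abbbb"
  [1..5]={S}  "bbbbb"
  [2..6]={S}  "bbbbb"
  [3..7]={S}  "bbbbb"
  [4..8]=∅  "bbbba"
  [0..5]={S}  "abbbbb"
  [1..6]={S}  "bbbbbb"
  [2..7]={S}  "bbbbbb"
  [3..8]=∅  "bbbbba"
  [0..6]={S}  "abbbbbb"
  [1..7]={S}  "bbbbbbb"
  [2..8]=∅  "bbbbbba"
  [0..7]={S}  "abbbbbbb"
  [1..8]=∅  "bbbbbbba"
  [0..8]=∅  "abbbbbbba"

S ∉ T[0,8] ⇒ NO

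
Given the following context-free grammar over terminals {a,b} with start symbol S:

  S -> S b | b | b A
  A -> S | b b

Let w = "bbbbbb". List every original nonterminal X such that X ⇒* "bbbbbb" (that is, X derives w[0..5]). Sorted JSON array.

Convert to CNF:
  S -> S T0 | T0 A | b
  A -> S T0 | T0 A | T0 T0 | b
  T0 -> b

CYK fill, restricted to cells inside w[0..5]:
  [0..0]={A,S,T0}  "b"  orig:{A,S}
  [1..1]={A,S,T0}  "b"  orig:{A,S}
  [2..2]={A,S,T0}  "b"  orig:{A,S}
  [3..3]={A,S,T0}  "b"  orig:{A,S}
  [4..4]={A,S,T0}  "b"  orig:{A,S}
  [5..5]={A,S,T0}  "b"  orig:{A,S}
  [0..1]={A,S}  "bb"
  [1..2]={A,S}  "bb"
  [2..3]={A,S}  "bb"
  [3..4]={A,S}  "bb"
  [4..5]={A,S}  "bb"
  [0..2]={A,S}  "bbb"
  [1..3]={A,S}  "bbb"
  [2..4]={A,S}  "bbb"
  [3..5]={A,S}  "bbb"
  [0..3]={A,S}  "bbbb"
  [1..4]={A,S}  "bbbb"
  [2..5]={A,S}  "bbbb"
  [0..4]={A,S}  "bbbbb"
  [1..5]={A,S}  "bbbbb"
  [0..5]={A,S}  "bbbbbb"

Original NTs in T[0,5] deriving "bbbbbb": ["A", "S"]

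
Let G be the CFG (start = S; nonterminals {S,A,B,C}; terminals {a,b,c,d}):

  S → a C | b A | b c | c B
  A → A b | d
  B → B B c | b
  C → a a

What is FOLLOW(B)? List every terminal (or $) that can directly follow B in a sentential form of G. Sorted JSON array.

FIRST sets, iterate to fixpoint:
[1]
  A via A→d: +{d}
  B via B→b: +{b}
  C via C→a a: +{a}
  S via S→a C: +{a}
  S via S→b A: +{b}
  S via S→c B: +{c}
  FIRST(S)={a,b,c}  FIRST(A)={d}  FIRST(B)={b}  FIRST(C)={a}
[2] done
  FIRST(S)={a,b,c}  FIRST(A)={d}  FIRST(B)={b}  FIRST(C)={a}

FOLLOW sets:
seed FOLLOW(S) with $
iter 1:
  A→A b: FOLLOW(A) ⊇ FIRST(b) = {b}; new: +{b}
  B→B B c: FOLLOW(B) ⊇ FIRST(B) = {b}; new: +{b}
  B→B B c: FOLLOW(B) ⊇ FIRST(c) = {c}; new: +{c}
  S→a C: FOLLOW(C) ⊇ FOLLOW(S) ⊇ {$}; new: +{$}
  S→b A: FOLLOW(A) ⊇ FOLLOW(S) ⊇ {$}; new: +{$}
  S→c B: FOLLOW(B) ⊇ FOLLOW(S) ⊇ {$}; new: +{$}
  FOLLOW(S)={$}  FOLLOW(A)={$,b}  FOLLOW(B)={$,b,c}  FOLLOW(C)={$}
iter 2: — fixpoint
  FOLLOW(S)={$}  FOLLOW(A)={$,b}  FOLLOW(B)={$,b,c}  FOLLOW(C)={$}

FOLLOW(B) = ["$", "b", "c"]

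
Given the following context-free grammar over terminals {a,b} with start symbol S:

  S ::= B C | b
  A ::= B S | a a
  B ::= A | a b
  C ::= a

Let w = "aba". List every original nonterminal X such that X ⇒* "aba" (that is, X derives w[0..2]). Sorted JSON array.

CNF form of G:
  S -> B C | b
  A -> B S | T0 T0
  B -> B S | T0 T0 | T0 T1
  C -> a
  T0 -> a
  T1 -> b

CYK table (by increasing span) — only the sub-triangle for w[0..2]:
  T[0,0] 'a' = {C,T0}  orig:{C}
  T[1,1] 'b' = {S,T1}  orig:{S}
  T[2,2] 'a' = {C,T0}  orig:{C}
  T[0,1] 'ab' = {B}
  T[1,2] 'ba' = ∅
  T[0,2] 'aba' = {S}

Original NTs in T[0,2] deriving "aba": ["S"]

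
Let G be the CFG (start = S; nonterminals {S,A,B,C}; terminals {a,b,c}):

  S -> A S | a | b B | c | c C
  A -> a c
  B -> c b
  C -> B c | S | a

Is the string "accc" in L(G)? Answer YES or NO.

CNF form of G:
  S -> A S | T1 C | T2 B | a | c
  A -> T0 T1
  B -> T1 T2
  C -> A S | B T1 | T1 C | T2 B | a | c
  T0 -> a
  T1 -> c
  T2 -> b

CYK table (by increasing span):
  cell(0,0) a: {C,S,T0}  orig:{C,S}
  cell(1,1) c: {C,S,T1}  orig:{C,S}
  cell(2,2) c: {C,S,T1}  orig:{C,S}
  cell(3,3) c: {C,S,T1}  orig:{C,S}
  cell(0,1) ac: {A}
  cell(1,2) cc: {C,S}
  cell(2,3) cc: {C,S}
  cell(0,2) acc: {C,S}
  cell(1,3) ccc: {C,S}
  cell(0,3) accc: {C,S}

S ∈ T[0,3] ⇒ YES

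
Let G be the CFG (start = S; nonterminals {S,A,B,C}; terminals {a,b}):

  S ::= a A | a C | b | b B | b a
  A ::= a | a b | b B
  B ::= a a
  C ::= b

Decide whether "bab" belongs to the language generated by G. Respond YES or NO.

CNF form of G:
  S -> T0 A | T0 C | T1 B | T1 T0 | b
  A -> T0 T1 | T1 B | a
  B -> T0 T0
  C -> b
  T0 -> a
  T1 -> b

Fill CYK table bottom-up:
  cell(0,0) b: {C,S,T1}  orig:{C,S}
  cell(1,1) a: {A,T0}  orig:{A}
  cell(2,2) b: {C,S,T1}  orig:{C,S}
  cell(0,1) ba: {S}
  cell(1,2) ab: {A,S}
  cell(0,2) bab: ∅

S ∉ T[0,2] ⇒ NO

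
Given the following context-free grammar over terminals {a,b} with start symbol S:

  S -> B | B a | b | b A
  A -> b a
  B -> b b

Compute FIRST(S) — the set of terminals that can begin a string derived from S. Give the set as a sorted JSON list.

Compute FIRST by fixpoint:
iter 1:
  A via A→b a: +{b}
  B via B→b b: +{b}
  S via S→B: +{b}
  S: {b}  A: {b}  B: {b}
iter 2: (no change)
  S: {b}  A: {b}  B: {b}

FIRST(S) = ["b"]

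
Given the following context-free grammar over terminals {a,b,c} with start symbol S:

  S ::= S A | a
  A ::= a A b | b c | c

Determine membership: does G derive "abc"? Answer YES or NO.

Convert to CNF:
  S -> S A | a
  A -> T0 X3 | T1 T2 | c
  T0 -> a
  T1 -> b
  T2 -> c
  X3 -> A T1

CYK fill:
  [0..0]={S,T0}  "a"  orig:{S}
  [1..1]={T1}  "b"  orig:{}
  [2..2]={A,T2}  "c"  orig:{A}
  [0..1]=∅  "ab"
  [1..2]={A}  "bc"
  [0..2]={S}  "abc"

S ∈ T[0,2] ⇒ YES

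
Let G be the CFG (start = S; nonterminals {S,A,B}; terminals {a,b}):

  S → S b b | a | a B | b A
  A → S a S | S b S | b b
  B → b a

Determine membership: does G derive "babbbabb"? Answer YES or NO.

CNF form of G:
  S -> S X4 | T0 B | T1 A | a
  A -> S X2 | S X3 | T1 T1
  B -> T1 T0
  T0 -> a
  T1 -> b
  X2 -> T0 S
  X3 -> T1 S
  X4 -> T1 T1

CYK fill:
  T[0,0] 'b' = {T1}  orig:{}
  T[1,1] 'a' = {S,T0}  orig:{S}
  T[2,2] 'b' = {T1}  orig:{}
  T[3,3] 'b' = {T1}  orig:{}
  T[4,4] 'b' = {T1}  orig:{}
  T[5,5] 'a' = {S,T0}  orig:{S}
  T[6,6] 'b' = {T1}  orig:{}
  T[7,7] 'b' = {T1}  orig:{}
  T[0,1] 'ba' = {B,X3}  orig:{B}
  T[1,2] 'ab' = ∅
  T[2,3] 'bb' = {A,X4}  orig:{A}
  T[3,4] 'bb' = {A,X4}  orig:{A}
  T[4,5] 'ba' = {B,X3}  orig:{B}
  T[5,6] 'ab' = ∅
  T[6,7] 'bb' = {A,X4}  orig:{A}
  T[0,2] 'bab' = ∅
  T[1,3] 'abb' = {S}
  T[2,4] 'bbb' = {S}
  T[3,5] 'bba' = ∅
  T[4,6] 'bab' = ∅
  T[5,7] 'abb' = {S}
  T[0,3] 'babb' = {X3}  orig:{}
  T[1,4] 'abbb' = {X2}  orig:{}
  T[2,5] 'bbba' = ∅
  T[3,6] 'bbab' = ∅
  T[4,7] 'babb' = {X3}  orig:{}
  T[0,4] 'babbb' = ∅
  T[1,5] 'abbba' = {A}
  T[2,6] 'bbbab' = ∅
  T[3,7] 'bbabb' = ∅
  T[0,5] 'babbba' = {S}
  T[1,6] 'abbbab' = ∅
  T[2,7] 'bbbabb' = ∅
  T[0,6] 'babbbab' = ∅
  T[1,7] 'abbbabb' = {A}
  T[0,7] 'babbbabb' = {S}

S ∈ T[0,7] ⇒ YES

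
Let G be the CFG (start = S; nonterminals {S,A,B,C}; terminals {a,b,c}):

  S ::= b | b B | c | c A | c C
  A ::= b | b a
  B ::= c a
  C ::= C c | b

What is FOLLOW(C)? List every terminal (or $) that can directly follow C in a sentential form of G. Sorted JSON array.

Compute FIRST by fixpoint:
iter 1:
  A via A→b: +{b}
  B via B→c a: +{c}
  C via C→b: +{b}
  S via S→b: +{b}
  S via S→c: +{c}
  FIRST[S]={b,c}  FIRST[A]={b}  FIRST[B]={c}  FIRST[C]={b}
iter 2: done
  FIRST[S]={b,c}  FIRST[A]={b}  FIRST[B]={c}  FIRST[C]={b}

FOLLOW iteration:
FOLLOW(S) := {$}
iter 1:
  C→C c: FOLLOW(C) ⊇ FIRST(c) = {c}; new: +{c}
  S→b B: FOLLOW(B) ⊇ FOLLOW(S) ⊇ {$}; new: +{$}
  S→c A: FOLLOW(A) ⊇ FOLLOW(S) ⊇ {$}; new: +{$}
  S→c C: FOLLOW(C) ⊇ FOLLOW(S) ⊇ {$}; new: +{$}
  S: {$}  A: {$}  B: {$}  C: {$,c}
iter 2: — fixpoint
  S: {$}  A: {$}  B: {$}  C: {$,c}

FOLLOW(C) = ["$", "c"]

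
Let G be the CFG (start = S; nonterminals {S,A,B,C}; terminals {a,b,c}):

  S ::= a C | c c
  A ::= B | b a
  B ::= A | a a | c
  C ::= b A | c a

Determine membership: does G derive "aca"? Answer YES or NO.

Convert to CNF:
  S -> T0 C | T2 T2
  A -> T0 T0 | T1 T0 | c
  B -> T0 T0 | T1 T0 | c
  C -> T1 A | T2 T0
  T0 -> a
  T1 -> b
  T2 -> c

CYK table (by increasing span):
  T[0,0] 'a' = {T0}  orig:{}
  T[1,1] 'c' = {A,B,T2}  orig:{A,B}
  T[2,2] 'a' = {T0}  orig:{}
  T[0,1] 'ac' = ∅
  T[1,2] 'ca' = {C}
  T[0,2] 'aca' = {S}

S ∈ T[0,2] ⇒ YES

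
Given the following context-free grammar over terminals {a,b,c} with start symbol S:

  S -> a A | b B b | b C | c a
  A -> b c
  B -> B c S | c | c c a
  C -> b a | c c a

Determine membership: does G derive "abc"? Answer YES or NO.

Convert to CNF:
  S -> T0 C | T0 X6 | T1 T2 | T2 A
  A -> T0 T1
  B -> B X3 | T1 X4 | c
  C -> T0 T2 | T1 X5
  T0 -> b
  T1 -> c
  T2 -> a
  X3 -> T1 S
  X4 -> T1 T2
  X5 -> T1 T2
  X6 -> B T0

CYK fill:
  cell(0,0) a: {T2}  orig:{}
  cell(1,1) b: {T0}  orig:{}
  cell(2,2) c: {B,T1}  orig:{B}
  cell(0,1) ab: ∅
  cell(1,2) bc: {A}
  cell(0,2) abc: {S}

S ∈ T[0,2] ⇒ YES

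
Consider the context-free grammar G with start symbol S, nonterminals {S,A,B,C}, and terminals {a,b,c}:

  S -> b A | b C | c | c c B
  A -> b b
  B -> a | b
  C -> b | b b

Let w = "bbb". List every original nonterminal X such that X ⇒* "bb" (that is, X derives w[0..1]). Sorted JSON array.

CNF form of G:
  S -> T0 A | T0 C | T1 X2 | c
  A -> T0 T0
  B -> a | b
  C -> T0 T0 | b
  T0 -> b
  T1 -> c
  X2 -> T1 B

Fill CYK table bottom-up, restricted to cells inside w[0..1]:
  cell(0,0) b: {B,C,T0}  orig:{B,C}
  cell(1,1) b: {B,C,T0}  orig:{B,C}
  cell(0,1) bb: {A,C,S}

Original NTs in T[0,1] deriving "bb": ["A", "C", "S"]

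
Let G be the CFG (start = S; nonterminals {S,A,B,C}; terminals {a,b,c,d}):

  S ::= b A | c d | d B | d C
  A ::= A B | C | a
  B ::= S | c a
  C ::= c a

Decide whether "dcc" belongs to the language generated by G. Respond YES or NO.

CNF form of G:
  S -> T0 T3 | T2 A | T3 B | T3 C
  A -> A B | T0 T1 | a
  B -> T0 T1 | T0 T3 | T2 A | T3 B | T3 C
  C -> T0 T1
  T0 -> c
  T1 -> a
  T2 -> b
  T3 -> d

CYK fill:
  cell(0,0) d: {T3}  orig:{}
  cell(1,1) c: {T0}  orig:{}
  cell(2,2) c: {T0}  orig:{}
  cell(0,1) dc: ∅
  cell(1,2) cc: ∅
  cell(0,2) dcc: ∅

S ∉ T[0,2] ⇒ NO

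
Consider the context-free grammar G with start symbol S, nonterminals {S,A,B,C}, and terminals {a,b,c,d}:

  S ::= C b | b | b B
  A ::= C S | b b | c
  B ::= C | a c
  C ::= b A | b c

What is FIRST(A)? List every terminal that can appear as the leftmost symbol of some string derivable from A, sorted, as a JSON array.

Compute FIRST by fixpoint:
pass 1:
  A via A→b b: +{b}
  A via A→c: +{c}
  B via B→a c: +{a}
  C via C→b A: +{b}
  S via S→C b: +{b}
  FIRST(S)={b}  FIRST(A)={b,c}  FIRST(B)={a}  FIRST(C)={b}
pass 2:
  B via B→C: +{b}
  FIRST(S)={b}  FIRST(A)={b,c}  FIRST(B)={a,b}  FIRST(C)={b}
pass 3: (stable)
  FIRST(S)={b}  FIRST(A)={b,c}  FIRST(B)={a,b}  FIRST(C)={b}

FIRST(A) = ["b", "c"]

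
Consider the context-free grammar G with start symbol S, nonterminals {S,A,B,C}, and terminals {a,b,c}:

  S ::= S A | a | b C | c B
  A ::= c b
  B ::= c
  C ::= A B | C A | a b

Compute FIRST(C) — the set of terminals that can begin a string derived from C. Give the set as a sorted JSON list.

FIRST sets, iterate to fixpoint:
[1]
  A via A→c b: +{c}
  B via B→c: +{c}
  C via C→A B: +{c}
  C via C→a b: +{a}
  S via S→a: +{a}
  S via S→b C: +{b}
  S via S→c B: +{c}
  FIRST(S)={a,b,c}  FIRST(A)={c}  FIRST(B)={c}  FIRST(C)={a,c}
[2] — fixpoint
  FIRST(S)={a,b,c}  FIRST(A)={c}  FIRST(B)={c}  FIRST(C)={a,c}

FIRST(C) = ["a", "c"]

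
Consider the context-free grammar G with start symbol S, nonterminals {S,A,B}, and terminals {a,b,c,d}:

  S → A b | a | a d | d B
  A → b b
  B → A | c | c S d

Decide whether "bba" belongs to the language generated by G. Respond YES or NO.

Convert to CNF:
  S -> A T0 | T2 B | T3 T2 | a
  A -> T0 T0
  B -> T0 T0 | T1 X4 | c
  T0 -> b
  T1 -> c
  T2 -> d
  T3 -> a
  X4 -> S T2

CYK fill:
  [0..0]={T0}  "b"  orig:{}
  [1..1]={T0}  "b"  orig:{}
  [2..2]={S,T3}  "a"  orig:{S}
  [0..1]={A,B}  "bb"
  [1..2]=∅  "ba"
  [0..2]=∅  "bba"

S ∉ T[0,2] ⇒ NO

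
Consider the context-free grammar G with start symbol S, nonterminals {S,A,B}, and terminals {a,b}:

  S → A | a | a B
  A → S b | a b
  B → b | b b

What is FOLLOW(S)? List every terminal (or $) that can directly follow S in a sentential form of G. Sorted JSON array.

Compute FIRST by fixpoint:
round 1:
  A via A→a b: +{a}
  B via B→b: +{b}
  S via S→A: +{a}
  FIRST(S)={a}  FIRST(A)={a}  FIRST(B)={b}
round 2: done
  FIRST(S)={a}  FIRST(A)={a}  FIRST(B)={b}

Compute FOLLOW by fixpoint:
seed FOLLOW(S) with $
iter 1:
  A→S b: FOLLOW(S) ⊇ FIRST(b) = {b}; new: +{b}
  S→A: FOLLOW(A) ⊇ FOLLOW(S) ⊇ {$,b}; new: +{$,b}
  S→a B: FOLLOW(B) ⊇ FOLLOW(S) ⊇ {$,b}; new: +{$,b}
  FOLLOW[S]={$,b}  FOLLOW[A]={$,b}  FOLLOW[B]={$,b}
iter 2: (no change)
  FOLLOW[S]={$,b}  FOLLOW[A]={$,b}  FOLLOW[B]={$,b}

FOLLOW(S) = ["$", "b"]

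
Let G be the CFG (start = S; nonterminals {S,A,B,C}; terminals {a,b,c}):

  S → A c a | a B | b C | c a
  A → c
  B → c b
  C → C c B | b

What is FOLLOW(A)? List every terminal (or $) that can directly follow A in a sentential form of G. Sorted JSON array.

FIRST iteration:
round 1:
  A via A→c: +{c}
  B via B→c b: +{c}
  C via C→b: +{b}
  S via S→A c a: +{c}
  S via S→a B: +{a}
  S via S→b C: +{b}
  FIRST[S]={a,b,c}  FIRST[A]={c}  FIRST[B]={c}  FIRST[C]={b}
round 2: (stable)
  FIRST[S]={a,b,c}  FIRST[A]={c}  FIRST[B]={c}  FIRST[C]={b}

Compute FOLLOW by fixpoint:
initialize: $ ∈ FOLLOW(S)
iter 1:
  C→C c B: FOLLOW(C) ⊇ FIRST(c) = {c}; new: +{c}
  C→C c B: FOLLOW(B) ⊇ FOLLOW(C) ⊇ {c}; new: +{c}
  S→A c a: FOLLOW(A) ⊇ FIRST(c) = {c}; new: +{c}
  S→a B: FOLLOW(B) ⊇ FOLLOW(S) ⊇ {$}; new: +{$}
  S→b C: FOLLOW(C) ⊇ FOLLOW(S) ⊇ {$}; new: +{$}
  FOLLOW(S)={$}  FOLLOW(A)={c}  FOLLOW(B)={$,c}  FOLLOW(C)={$,c}
iter 2: — fixpoint
  FOLLOW(S)={$}  FOLLOW(A)={c}  FOLLOW(B)={$,c}  FOLLOW(C)={$,c}

FOLLOW(A) = ["c"]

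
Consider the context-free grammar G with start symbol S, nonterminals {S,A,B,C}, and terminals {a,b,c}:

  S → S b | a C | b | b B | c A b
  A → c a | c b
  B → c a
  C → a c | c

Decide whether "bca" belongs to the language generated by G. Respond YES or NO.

CNF form of G:
  S -> S T2 | T0 X3 | T1 C | T2 B | b
  A -> T0 T1 | T0 T2
  B -> T0 T1
  C -> T1 T0 | c
  T0 -> c
  T1 -> a
  T2 -> b
  X3 -> A T2

Fill CYK table bottom-up:
  cell(0,0) b: {S,T2}  orig:{S}
  cell(1,1) c: {C,T0}  orig:{C}
  cell(2,2) a: {T1}  orig:{}
  cell(0,1) bc: ∅
  cell(1,2) ca: {A,B}
  cell(0,2) bca: {S}

S ∈ T[0,2] ⇒ YES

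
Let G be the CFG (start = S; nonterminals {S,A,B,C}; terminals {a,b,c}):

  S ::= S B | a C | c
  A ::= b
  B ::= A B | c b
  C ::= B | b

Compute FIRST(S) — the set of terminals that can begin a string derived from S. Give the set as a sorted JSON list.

FIRST sets, iterate to fixpoint:
round 1:
  A via A→b: +{b}
  B via B→A B: +{b}
  B via B→c b: +{c}
  C via C→B: +{b,c}
  S via S→a C: +{a}
  S via S→c: +{c}
  FIRST[S]={a,c}  FIRST[A]={b}  FIRST[B]={b,c}  FIRST[C]={b,c}
round 2: done
  FIRST[S]={a,c}  FIRST[A]={b}  FIRST[B]={b,c}  FIRST[C]={b,c}

FIRST(S) = ["a", "c"]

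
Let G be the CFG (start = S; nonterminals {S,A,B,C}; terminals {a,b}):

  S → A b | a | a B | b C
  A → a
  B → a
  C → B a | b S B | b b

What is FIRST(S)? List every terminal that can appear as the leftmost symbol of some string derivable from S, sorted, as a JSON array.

Compute FIRST by fixpoint:
round 1:
  A via A→a: +{a}
  B via B→a: +{a}
  C via C→B a: +{a}
  C via C→b S B: +{b}
  S via S→A b: +{a}
  S via S→b C: +{b}
  FIRST[S]={a,b}  FIRST[A]={a}  FIRST[B]={a}  FIRST[C]={a,b}
round 2: done
  FIRST[S]={a,b}  FIRST[A]={a}  FIRST[B]={a}  FIRST[C]={a,b}

FIRST(S) = ["a", "b"]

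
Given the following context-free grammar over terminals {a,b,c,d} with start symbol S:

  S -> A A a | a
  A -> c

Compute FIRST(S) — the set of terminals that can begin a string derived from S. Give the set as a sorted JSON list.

FIRST iteration:
[1]
  A via A→c: +{c}
  S via S→A A a: +{c}
  S via S→a: +{a}
  FIRST(S)={a,c}  FIRST(A)={c}
[2] — fixpoint
  FIRST(S)={a,c}  FIRST(A)={c}

FIRST(S) = ["a", "c"]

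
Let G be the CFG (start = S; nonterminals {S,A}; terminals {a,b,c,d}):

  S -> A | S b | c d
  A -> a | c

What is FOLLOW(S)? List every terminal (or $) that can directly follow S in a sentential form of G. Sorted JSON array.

FIRST sets, iterate to fixpoint:
round 1:
  A via A→a: +{a}
  A via A→c: +{c}
  S via S→A: +{a,c}
  FIRST[S]={a,c}  FIRST[A]={a,c}
round 2: — fixpoint
  FIRST[S]={a,c}  FIRST[A]={a,c}

FOLLOW sets:
FOLLOW(S) := {$}
iter 1:
  S→A: FOLLOW(A) ⊇ FOLLOW(S) ⊇ {$}; new: +{$}
  S→S b: FOLLOW(S) ⊇ FIRST(b) = {b}; new: +{b}
  FOLLOW[S]={$,b}  FOLLOW[A]={$}
iter 2:
  S→A: FOLLOW(A) ⊇ FOLLOW(S) ⊇ {$,b}; new: +{b}
  FOLLOW[S]={$,b}  FOLLOW[A]={$,b}
iter 3: — fixpoint
  FOLLOW[S]={$,b}  FOLLOW[A]={$,b}

FOLLOW(S) = ["$", "b"]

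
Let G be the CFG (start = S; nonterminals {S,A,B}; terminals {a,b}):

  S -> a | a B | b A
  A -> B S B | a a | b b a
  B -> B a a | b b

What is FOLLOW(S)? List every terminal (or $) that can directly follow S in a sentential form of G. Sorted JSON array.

FIRST iteration:
iter 1:
  A via A→a a: +{a}
  A via A→b b a: +{b}
  B via B→b b: +{b}
  S via S→a: +{a}
  S via S→b A: +{b}
  FIRST(S)={a,b}  FIRST(A)={a,b}  FIRST(B)={b}
iter 2: (stable)
  FIRST(S)={a,b}  FIRST(A)={a,b}  FIRST(B)={b}

Compute FOLLOW by fixpoint:
seed FOLLOW(S) with $
[1]
  A→B S B: FOLLOW(B) ⊇ FIRST(S) = {a,b}; new: +{a,b}
  A→B S B: FOLLOW(S) ⊇ FIRST(B) = {b}; new: +{b}
  S→a B: FOLLOW(B) ⊇ FOLLOW(S) ⊇ {$,b}; new: +{$}
  S→b A: FOLLOW(A) ⊇ FOLLOW(S) ⊇ {$,b}; new: +{$,b}
  FOLLOW(S)={$,b}  FOLLOW(A)={$,b}  FOLLOW(B)={$,a,b}
[2] (stable)
  FOLLOW(S)={$,b}  FOLLOW(A)={$,b}  FOLLOW(B)={$,a,b}

FOLLOW(S) = ["$", "b"]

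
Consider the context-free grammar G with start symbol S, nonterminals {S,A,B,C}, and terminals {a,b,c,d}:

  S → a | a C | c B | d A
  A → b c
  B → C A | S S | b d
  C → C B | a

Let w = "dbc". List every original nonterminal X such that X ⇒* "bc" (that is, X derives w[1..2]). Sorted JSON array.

Convert to CNF:
  S -> T1 B | T2 A | T3 C | a
  A -> T0 T1
  B -> C A | S S | T0 T2
  C -> C B | a
  T0 -> b
  T1 -> c
  T2 -> d
  T3 -> a

CYK fill — only the sub-triangle for w[1..2]:
  T[1,1] 'b' = {T0}  orig:{}
  T[2,2] 'c' = {T1}  orig:{}
  T[1,2] 'bc' = {A}

Original NTs in T[1,2] deriving "bc": ["A"]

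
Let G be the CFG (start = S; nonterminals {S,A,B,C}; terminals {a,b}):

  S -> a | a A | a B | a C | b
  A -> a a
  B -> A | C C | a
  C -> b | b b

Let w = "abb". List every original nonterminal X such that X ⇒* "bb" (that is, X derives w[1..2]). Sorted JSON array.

CNF form of G:
  S -> T0 A | T0 B | T0 C | a | b
  A -> T0 T0
  B -> C C | T0 T0 | a
  C -> T1 T1 | b
  T0 -> a
  T1 -> b

Fill CYK table bottom-up, restricted to cells inside w[1..2]:
  cell(1,1) b: {C,S,T1}  orig:{C,S}
  cell(2,2) b: {C,S,T1}  orig:{C,S}
  cell(1,2) bb: {B,C}

Original NTs in T[1,2] deriving "bb": ["B", "C"]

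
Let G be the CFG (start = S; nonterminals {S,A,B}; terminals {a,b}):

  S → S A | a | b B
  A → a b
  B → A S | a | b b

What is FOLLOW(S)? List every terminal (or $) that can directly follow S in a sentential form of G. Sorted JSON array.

FIRST sets, iterate to fixpoint:
round 1:
  A via A→a b: +{a}
  B via B→A S: +{a}
  B via B→b b: +{b}
  S via S→a: +{a}
  S via S→b B: +{b}
  FIRST[S]={a,b}  FIRST[A]={a}  FIRST[B]={a,b}
round 2: done
  FIRST[S]={a,b}  FIRST[A]={a}  FIRST[B]={a,b}

FOLLOW iteration:
initialize: $ ∈ FOLLOW(S)
pass 1:
  B→A S: FOLLOW(A) ⊇ FIRST(S) = {a,b}; new: +{a,b}
  S→S A: FOLLOW(S) ⊇ FIRST(A) = {a}; new: +{a}
  S→S A: FOLLOW(A) ⊇ FOLLOW(S) ⊇ {$,a}; new: +{$}
  S→b B: FOLLOW(B) ⊇ FOLLOW(S) ⊇ {$,a}; new: +{$,a}
  FOLLOW(S)={$,a}  FOLLOW(A)={$,a,b}  FOLLOW(B)={$,a}
pass 2: — fixpoint
  FOLLOW(S)={$,a}  FOLLOW(A)={$,a,b}  FOLLOW(B)={$,a}

FOLLOW(S) = ["$", "a"]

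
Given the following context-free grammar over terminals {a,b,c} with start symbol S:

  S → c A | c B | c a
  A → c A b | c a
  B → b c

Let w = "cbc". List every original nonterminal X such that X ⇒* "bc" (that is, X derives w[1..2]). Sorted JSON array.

Convert to CNF:
  S -> T0 A | T0 B | T0 T2
  A -> T0 T2 | T0 X3
  B -> T1 T0
  T0 -> c
  T1 -> b
  T2 -> a
  X3 -> A T1

Fill CYK table bottom-up (cells [i..j] with 1 ≤ i ≤ j ≤ 2 only):
  cell(1,1) b: {T1}  orig:{}
  cell(2,2) c: {T0}  orig:{}
  cell(1,2) bc: {B}

Original NTs in T[1,2] deriving "bc": ["B"]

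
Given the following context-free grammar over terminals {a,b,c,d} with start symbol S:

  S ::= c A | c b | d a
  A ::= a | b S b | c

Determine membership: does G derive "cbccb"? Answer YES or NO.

Convert to CNF:
  S -> T1 A | T1 T0 | T2 T3
  A -> T0 X4 | a | c
  T0 -> b
  T1 -> c
  T2 -> d
  T3 -> a
  X4 -> S T0

Fill CYK table bottom-up:
  cell(0,0) c: {A,T1}  orig:{A}
  cell(1,1) b: {T0}  orig:{}
  cell(2,2) c: {A,T1}  orig:{A}
  cell(3,3) c: {A,T1}  orig:{A}
  cell(4,4) b: {T0}  orig:{}
  cell(0,1) cb: {S}
  cell(1,2) bc: ∅
  cell(2,3) cc: {S}
  cell(3,4) cb: {S}
  cell(0,2) cbc: ∅
  cell(1,3) bcc: ∅
  cell(2,4) ccb: {X4}  orig:{}
  cell(0,3) cbcc: ∅
  cell(1,4) bccb: {A}
  cell(0,4) cbccb: {S}

S ∈ T[0,4] ⇒ YES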